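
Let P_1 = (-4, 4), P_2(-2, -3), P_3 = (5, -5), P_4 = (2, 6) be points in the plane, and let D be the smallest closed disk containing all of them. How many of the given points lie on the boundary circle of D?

3

The minimum enclosing circle is determined by three boundary points: P_1, P_3, P_4.
Their circumcentre is (0.75, -0.25) with r² = 40.625.
The farthest remaining point P_2 is at distance² 15.125 ≤ 40.625.
The points at distance exactly r from the centre are P_1, P_3, P_4 — 3 points.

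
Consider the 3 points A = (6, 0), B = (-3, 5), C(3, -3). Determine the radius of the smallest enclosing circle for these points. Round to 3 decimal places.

Side lengths²: AB² = 106, AC² = 18, BC² = 100.
Since AB² = 106 < 100 + 18 = 118, the triangle is acute, so the smallest enclosing circle is the circumcircle.
Circumcentre = (8/7, 13/7), r² = 1325/49.
r = √(1325/49) ≈ 5.200.

5.200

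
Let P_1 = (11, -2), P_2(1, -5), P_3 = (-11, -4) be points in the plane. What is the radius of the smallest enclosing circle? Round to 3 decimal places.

11.045

Side lengths²: P_1P_2² = 109, P_1P_3² = 488, P_2P_3² = 145.
Since P_1P_3² = 488 ≥ 145 + 109 = 254, the angle opposite P_1P_3 is not acute, so the smallest enclosing circle has P_1P_3 as diameter.
Centre = midpoint of P_1P_3 = (0, -3), r² = 488/4 = 122.
r = √122 ≈ 11.045.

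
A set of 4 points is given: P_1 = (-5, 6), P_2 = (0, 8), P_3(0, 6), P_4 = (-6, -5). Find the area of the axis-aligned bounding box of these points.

x ranges over [-6, 0], width 6.
y ranges over [-5, 8], height 13.
Area = 6 × 13 = 78.

78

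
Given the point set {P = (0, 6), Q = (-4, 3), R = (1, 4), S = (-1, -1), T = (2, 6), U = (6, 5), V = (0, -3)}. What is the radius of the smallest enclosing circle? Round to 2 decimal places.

5.41

A smallest enclosing disk is always determined by at most three of the input points on its boundary.
The minimum enclosing circle is determined by three boundary points: Q, U, V.
Their circumcentre is (23/17, 38/17) with r² = 8450/289.
The farthest remaining point P is at distance² 4625/289 ≤ 8450/289.
r = √(8450/289) ≈ 5.41.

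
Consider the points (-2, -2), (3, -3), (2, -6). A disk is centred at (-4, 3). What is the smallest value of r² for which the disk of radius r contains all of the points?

The required radius is the distance from (-4, 3) to the farthest point.
Squared distances: 29, 85, 117.
Maximum is 117, attained at (2, -6).

117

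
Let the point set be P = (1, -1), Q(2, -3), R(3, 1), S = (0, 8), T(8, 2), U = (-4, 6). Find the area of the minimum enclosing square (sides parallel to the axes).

The bounding box has width 12 and height 11.
An axis-aligned square enclosing the set must have side ≥ max(width, height).
So the minimum side is max(12, 11) = 12.
Area = 12² = 144.

144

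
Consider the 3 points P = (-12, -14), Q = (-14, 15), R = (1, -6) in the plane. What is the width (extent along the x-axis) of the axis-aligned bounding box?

max x = 1, min x = -14, so width = 15.

15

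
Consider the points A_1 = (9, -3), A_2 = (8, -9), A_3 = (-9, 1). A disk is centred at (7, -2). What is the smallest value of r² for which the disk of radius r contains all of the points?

265

The required radius is the distance from (7, -2) to the farthest point.
Squared distances: 5, 50, 265.
Maximum is 265, attained at A_3.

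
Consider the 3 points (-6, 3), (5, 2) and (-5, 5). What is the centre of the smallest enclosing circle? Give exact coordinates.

(-0.5, 2.5)

Call the three points A, B, C in the order given.
Side lengths²: AB² = 122, AC² = 5, BC² = 109.
Since AB² = 122 ≥ 109 + 5 = 114, the angle opposite AB is not acute, so the smallest enclosing circle has AB as diameter.
Centre = midpoint of AB = (-0.5, 2.5), r² = 122/4 = 30.5.
Centre = (-0.5, 2.5).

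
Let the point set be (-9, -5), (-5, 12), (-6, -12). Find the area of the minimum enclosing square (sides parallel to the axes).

576

The bounding box has width 4 and height 24.
An axis-aligned square enclosing the set must have side ≥ max(width, height).
So the minimum side is max(4, 24) = 24.
Area = 24² = 576.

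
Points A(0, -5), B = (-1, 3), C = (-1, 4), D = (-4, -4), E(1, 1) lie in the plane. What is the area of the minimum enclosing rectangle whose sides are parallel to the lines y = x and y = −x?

55

In coordinates u = x + y, v = x − y the rectangle is axis-aligned; the map (x,y)→(u,v) scales areas by 2.
u-values: -5, 2, 3, -8, 2; range = 3 − (-8) = 11.
v-values: 5, -4, -5, 0, 0; range = 5 − (-5) = 10.
Area = (11 × 10) / 2 = 55.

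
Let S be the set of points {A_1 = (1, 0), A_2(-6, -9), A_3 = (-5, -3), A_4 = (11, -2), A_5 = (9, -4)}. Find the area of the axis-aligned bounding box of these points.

x ranges over [-6, 11], width 17.
y ranges over [-9, 0], height 9.
Area = 17 × 9 = 153.

153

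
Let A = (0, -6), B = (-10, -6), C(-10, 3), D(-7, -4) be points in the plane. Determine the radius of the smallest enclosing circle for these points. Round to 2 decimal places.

6.73

The minimum enclosing circle of a finite set is fixed by two of the points (as a diameter) or three (as a circumcircle).
The farthest pair is A–C with squared distance 181. The circle on this segment as diameter has centre (-5, -1.5) and r² = 181/4 = 45.25.
Check B: distance² to centre = 45.25 ≤ 45.25, so it lies inside.
All remaining points lie in this disk, and no smaller disk contains both endpoints, so this is the minimum enclosing circle.
r = √(45.25) ≈ 6.73.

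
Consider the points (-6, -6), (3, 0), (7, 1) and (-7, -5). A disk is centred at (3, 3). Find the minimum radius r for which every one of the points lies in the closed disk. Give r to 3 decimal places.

The required radius is the distance from (3, 3) to the farthest point.
Squared distances: 162, 9, 20, 164.
Maximum is 164, attained at (-7, -5).
r = √164 ≈ 12.806.

12.806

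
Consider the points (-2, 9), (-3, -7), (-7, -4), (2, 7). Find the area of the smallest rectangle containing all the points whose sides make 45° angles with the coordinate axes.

150

In coordinates u = x + y, v = x − y the rectangle is axis-aligned; the map (x,y)→(u,v) scales areas by 2.
u-values: 7, -10, -11, 9; range = 9 − (-11) = 20.
v-values: -11, 4, -3, -5; range = 4 − (-11) = 15.
Area = (20 × 15) / 2 = 150.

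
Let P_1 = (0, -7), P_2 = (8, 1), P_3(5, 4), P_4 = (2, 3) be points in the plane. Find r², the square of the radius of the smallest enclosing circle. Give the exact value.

A smallest enclosing disk is always determined by at most three of the input points on its boundary.
The farthest pair is P_1–P_3 with squared distance 146. The circle on this segment as diameter has centre (2.5, -1.5) and r² = 146/4 = 36.5.
Check P_2: distance² to centre = 36.5 ≤ 36.5, so it lies inside.
All remaining points lie in this disk, and no smaller disk contains both endpoints, so this is the minimum enclosing circle.

36.5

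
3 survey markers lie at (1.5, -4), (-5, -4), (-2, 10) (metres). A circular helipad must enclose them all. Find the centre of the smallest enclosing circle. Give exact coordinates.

Call the three points A, B, C in the order given.
Side lengths²: AB² = 42.25, AC² = 208.25, BC² = 205.
Since AC² = 208.25 < 205 + 42.25 = 247.25, the triangle is acute, so the smallest enclosing circle is the circumcircle.
Circumcentre = (-1.75, 2.625), r² = 54.453125.
Centre = (-1.75, 2.625).

(-1.75, 2.625)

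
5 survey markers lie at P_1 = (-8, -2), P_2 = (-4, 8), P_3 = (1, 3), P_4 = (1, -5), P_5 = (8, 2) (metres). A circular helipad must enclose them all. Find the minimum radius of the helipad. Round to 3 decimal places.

8.275

A smallest enclosing disk is always determined by at most three of the input points on its boundary.
The minimum enclosing circle is determined by three boundary points: P_1, P_2, P_5.
Their circumcentre is (-1/6, 2/3) with r² = 2465/36.
The farthest remaining point P_4 is at distance² 1205/36 ≤ 2465/36.
r = √(2465/36) ≈ 8.275.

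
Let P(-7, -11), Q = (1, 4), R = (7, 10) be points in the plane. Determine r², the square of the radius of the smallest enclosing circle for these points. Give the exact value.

Side lengths²: PQ² = 289, PR² = 637, QR² = 72.
Since PR² = 637 ≥ 289 + 72 = 361, the angle opposite PR is not acute, so the smallest enclosing circle has PR as diameter.
Centre = midpoint of PR = (0, -0.5), r² = 637/4 = 159.25.

159.25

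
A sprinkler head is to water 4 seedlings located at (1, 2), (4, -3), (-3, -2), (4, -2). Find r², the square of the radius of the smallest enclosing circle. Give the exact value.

13.28125

The minimum enclosing circle is determined by three boundary points: (1, 2), (4, -3), (-3, -2).
Their circumcentre is (0.625, -1.625) with r² = 13.28125.
The farthest remaining point (4, -2) is at distance² 11.53125 ≤ 13.28125.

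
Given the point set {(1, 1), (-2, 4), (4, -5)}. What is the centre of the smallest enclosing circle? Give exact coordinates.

(1, -0.5)

Call the three points A, B, C in the order given.
Side lengths²: AB² = 18, AC² = 45, BC² = 117.
Since BC² = 117 ≥ 45 + 18 = 63, the angle opposite BC is not acute, so the smallest enclosing circle has BC as diameter.
Centre = midpoint of BC = (1, -0.5), r² = 117/4 = 29.25.
Centre = (1, -0.5).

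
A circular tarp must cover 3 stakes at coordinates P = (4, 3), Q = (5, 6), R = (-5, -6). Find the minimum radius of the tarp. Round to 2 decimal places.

Side lengths²: PQ² = 10, PR² = 162, QR² = 244.
Since QR² = 244 ≥ 162 + 10 = 172, the angle opposite QR is not acute, so the smallest enclosing circle has QR as diameter.
Centre = midpoint of QR = (0, 0), r² = 244/4 = 61.
r = √61 ≈ 7.81.

7.81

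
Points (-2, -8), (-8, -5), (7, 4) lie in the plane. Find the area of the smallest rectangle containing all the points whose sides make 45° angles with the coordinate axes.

In coordinates u = x + y, v = x − y the rectangle is axis-aligned; the map (x,y)→(u,v) scales areas by 2.
u-values: -10, -13, 11; range = 11 − (-13) = 24.
v-values: 6, -3, 3; range = 6 − (-3) = 9.
Area = (24 × 9) / 2 = 108.

108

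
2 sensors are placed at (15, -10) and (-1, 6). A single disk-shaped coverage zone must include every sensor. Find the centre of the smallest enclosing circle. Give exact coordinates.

The smallest circle enclosing two points has them as diameter endpoints.
Centre = midpoint = (7, -2); r² = |(15, -10)−(-1, 6)|²/4 = 512/4 = 128.
Centre = (7, -2).

(7, -2)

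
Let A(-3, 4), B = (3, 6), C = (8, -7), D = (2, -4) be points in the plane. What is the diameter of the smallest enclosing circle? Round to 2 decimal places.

A smallest enclosing disk is always determined by at most three of the input points on its boundary.
The farthest pair is A–C with squared distance 242. The circle on this segment as diameter has centre (2.5, -1.5) and r² = 242/4 = 60.5.
Check B: distance² to centre = 56.5 ≤ 60.5, so it lies inside.
All remaining points lie in this disk, and no smaller disk contains both endpoints, so this is the minimum enclosing circle.
Diameter = 2r = 2√(60.5) ≈ 15.56.

15.56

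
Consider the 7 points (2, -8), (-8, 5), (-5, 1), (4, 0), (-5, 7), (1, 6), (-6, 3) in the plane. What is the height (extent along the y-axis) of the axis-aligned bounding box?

15

max y = 7, min y = -8, so height = 15.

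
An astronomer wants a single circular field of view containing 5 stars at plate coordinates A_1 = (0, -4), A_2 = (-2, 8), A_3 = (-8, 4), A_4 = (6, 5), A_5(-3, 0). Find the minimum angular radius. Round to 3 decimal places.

7.157

The minimum enclosing circle of a finite set is fixed by two of the points (as a diameter) or three (as a circumcircle).
The minimum enclosing circle is determined by three boundary points: A_1, A_3, A_4.
Their circumcentre is (-0.9, 3.1) with r² = 51.22.
The farthest remaining point A_2 is at distance² 25.22 ≤ 51.22.
r = √(51.22) ≈ 7.157.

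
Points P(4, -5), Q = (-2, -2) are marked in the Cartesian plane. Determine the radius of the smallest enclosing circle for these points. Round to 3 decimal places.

The smallest circle enclosing two points has them as diameter endpoints.
Centre = midpoint = (1, -3.5); r² = |PQ|²/4 = 45/4 = 11.25.
r = √(11.25) ≈ 3.354.

3.354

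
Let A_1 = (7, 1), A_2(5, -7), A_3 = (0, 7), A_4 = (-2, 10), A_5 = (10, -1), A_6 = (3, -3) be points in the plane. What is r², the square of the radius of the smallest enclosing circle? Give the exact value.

84.5

By Welzl's lemma the MEC is supported by two points (diametrically opposite) or three points (on a circumcircle).
The farthest pair is A_2–A_4 with squared distance 338. The circle on this segment as diameter has centre (1.5, 1.5) and r² = 338/4 = 84.5.
Check A_1: distance² to centre = 30.5 ≤ 84.5, so it lies inside.
All remaining points lie in this disk, and no smaller disk contains both endpoints, so this is the minimum enclosing circle.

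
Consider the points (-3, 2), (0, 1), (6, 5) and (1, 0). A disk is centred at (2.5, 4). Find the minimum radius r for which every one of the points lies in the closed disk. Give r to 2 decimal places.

The required radius is the distance from (2.5, 4) to the farthest point.
Squared distances: 34.25, 15.25, 13.25, 18.25.
Maximum is 34.25, attained at (-3, 2).
r = √(34.25) ≈ 5.85.

5.85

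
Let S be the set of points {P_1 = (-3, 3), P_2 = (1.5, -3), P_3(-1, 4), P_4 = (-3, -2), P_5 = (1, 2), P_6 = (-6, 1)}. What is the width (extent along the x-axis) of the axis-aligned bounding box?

7.5

max x = 1.5, min x = -6, so width = 7.5.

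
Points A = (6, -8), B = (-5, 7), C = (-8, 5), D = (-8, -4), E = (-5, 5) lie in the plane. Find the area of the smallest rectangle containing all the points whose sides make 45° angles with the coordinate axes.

In coordinates u = x + y, v = x − y the rectangle is axis-aligned; the map (x,y)→(u,v) scales areas by 2.
u-values: -2, 2, -3, -12, 0; range = 2 − (-12) = 14.
v-values: 14, -12, -13, -4, -10; range = 14 − (-13) = 27.
Area = (14 × 27) / 2 = 189.

189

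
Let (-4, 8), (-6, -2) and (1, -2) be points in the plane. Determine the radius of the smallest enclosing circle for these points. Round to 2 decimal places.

Call the three points A, B, C in the order given.
Side lengths²: AB² = 104, AC² = 125, BC² = 49.
Since AC² = 125 < 104 + 49 = 153, the triangle is acute, so the smallest enclosing circle is the circumcircle.
Circumcentre = (-2.5, 2.5), r² = 32.5.
r = √(32.5) ≈ 5.70.

5.70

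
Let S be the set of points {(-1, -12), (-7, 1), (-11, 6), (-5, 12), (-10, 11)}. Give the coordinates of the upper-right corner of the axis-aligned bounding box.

x-range [-11, -1], y-range [-12, 12].
The upper-right corner is (-1, 12).

(-1, 12)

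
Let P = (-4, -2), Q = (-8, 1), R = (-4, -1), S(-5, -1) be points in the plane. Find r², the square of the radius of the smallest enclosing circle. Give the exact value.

The farthest pair is P–Q with squared distance 25. The circle on this segment as diameter has centre (-6, -0.5) and r² = 25/4 = 6.25.
Check R: distance² to centre = 4.25 ≤ 6.25, so it lies inside.
All remaining points lie in this disk, and no smaller disk contains both endpoints, so this is the minimum enclosing circle.

6.25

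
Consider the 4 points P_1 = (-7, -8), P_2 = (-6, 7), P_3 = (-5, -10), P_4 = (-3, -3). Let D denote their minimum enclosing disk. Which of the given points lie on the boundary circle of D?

P_2, P_3

A smallest enclosing disk is always determined by at most three of the input points on its boundary.
The farthest pair is P_2–P_3 with squared distance 290. The circle on this segment as diameter has centre (-5.5, -1.5) and r² = 290/4 = 72.5.
Check P_1: distance² to centre = 44.5 ≤ 72.5, so it lies inside.
All remaining points lie in this disk, and no smaller disk contains both endpoints, so this is the minimum enclosing circle.
The points at distance exactly r from the centre are P_2, P_3 — 2 points.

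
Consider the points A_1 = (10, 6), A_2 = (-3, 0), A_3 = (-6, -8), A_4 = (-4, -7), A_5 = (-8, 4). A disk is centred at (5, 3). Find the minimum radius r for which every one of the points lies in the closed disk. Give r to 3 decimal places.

15.556

The required radius is the distance from (5, 3) to the farthest point.
Squared distances: 34, 73, 242, 181, 170.
Maximum is 242, attained at A_3.
r = √242 ≈ 15.556.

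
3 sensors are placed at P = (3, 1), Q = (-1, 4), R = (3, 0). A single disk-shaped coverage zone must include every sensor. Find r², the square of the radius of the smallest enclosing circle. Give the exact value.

8

Side lengths²: PQ² = 25, PR² = 1, QR² = 32.
Since QR² = 32 ≥ 25 + 1 = 26, the angle opposite QR is not acute, so the smallest enclosing circle has QR as diameter.
Centre = midpoint of QR = (1, 2), r² = 32/4 = 8.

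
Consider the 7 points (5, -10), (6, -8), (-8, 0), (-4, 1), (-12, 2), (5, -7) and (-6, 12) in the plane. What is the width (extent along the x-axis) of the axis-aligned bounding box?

max x = 6, min x = -12, so width = 18.

18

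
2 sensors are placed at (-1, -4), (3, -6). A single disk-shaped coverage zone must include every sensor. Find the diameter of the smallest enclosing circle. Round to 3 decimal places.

4.472

The smallest circle enclosing two points has them as diameter endpoints.
Centre = midpoint = (1, -5); r² = |(-1, -4)−(3, -6)|²/4 = 20/4 = 5.
Diameter = 2r = 2√5 ≈ 4.472.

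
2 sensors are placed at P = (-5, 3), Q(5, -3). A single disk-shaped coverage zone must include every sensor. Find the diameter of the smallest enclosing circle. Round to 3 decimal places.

The smallest circle enclosing two points has them as diameter endpoints.
Centre = midpoint = (0, 0); r² = |PQ|²/4 = 136/4 = 34.
Diameter = 2r = 2√34 ≈ 11.662.

11.662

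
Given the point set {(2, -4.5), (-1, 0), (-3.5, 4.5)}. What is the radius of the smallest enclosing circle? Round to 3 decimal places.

Call the three points A, B, C in the order given.
Side lengths²: AB² = 29.25, AC² = 111.25, BC² = 26.5.
Since AC² = 111.25 ≥ 29.25 + 26.5 = 55.75, the angle opposite AC is not acute, so the smallest enclosing circle has AC as diameter.
Centre = midpoint of AC = (-0.75, 0), r² = 111.25/4 = 27.8125.
r = √(27.8125) ≈ 5.274.

5.274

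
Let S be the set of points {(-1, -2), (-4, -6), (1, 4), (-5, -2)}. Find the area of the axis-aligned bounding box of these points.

x ranges over [-5, 1], width 6.
y ranges over [-6, 4], height 10.
Area = 6 × 10 = 60.

60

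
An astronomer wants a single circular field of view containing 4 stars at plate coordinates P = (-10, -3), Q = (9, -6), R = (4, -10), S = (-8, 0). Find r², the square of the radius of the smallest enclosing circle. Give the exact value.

By Welzl's lemma the MEC is supported by two points (diametrically opposite) or three points (on a circumcircle).
The farthest pair is P–Q with squared distance 370. The circle on this segment as diameter has centre (-0.5, -4.5) and r² = 370/4 = 92.5.
Check R: distance² to centre = 50.5 ≤ 92.5, so it lies inside.
All remaining points lie in this disk, and no smaller disk contains both endpoints, so this is the minimum enclosing circle.

92.5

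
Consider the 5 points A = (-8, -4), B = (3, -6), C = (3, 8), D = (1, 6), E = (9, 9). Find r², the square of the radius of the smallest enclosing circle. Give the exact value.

The minimum enclosing circle of a finite set is fixed by two of the points (as a diameter) or three (as a circumcircle).
The farthest pair is A–E with squared distance 458. The circle on this segment as diameter has centre (0.5, 2.5) and r² = 458/4 = 114.5.
Check B: distance² to centre = 78.5 ≤ 114.5, so it lies inside.
All remaining points lie in this disk, and no smaller disk contains both endpoints, so this is the minimum enclosing circle.

114.5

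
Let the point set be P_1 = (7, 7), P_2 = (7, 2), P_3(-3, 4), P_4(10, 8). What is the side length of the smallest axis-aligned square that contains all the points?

The bounding box has width 13 and height 6.
An axis-aligned square enclosing the set must have side ≥ max(width, height).
So the minimum side is max(13, 6) = 13.

13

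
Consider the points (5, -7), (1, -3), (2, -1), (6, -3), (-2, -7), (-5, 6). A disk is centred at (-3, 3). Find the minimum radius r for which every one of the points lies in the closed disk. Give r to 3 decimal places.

12.806

The required radius is the distance from (-3, 3) to the farthest point.
Squared distances: 164, 52, 41, 117, 101, 13.
Maximum is 164, attained at (5, -7).
r = √164 ≈ 12.806.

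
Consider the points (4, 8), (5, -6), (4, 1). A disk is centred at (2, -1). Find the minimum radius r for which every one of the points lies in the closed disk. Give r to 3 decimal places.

The required radius is the distance from (2, -1) to the farthest point.
Squared distances: 85, 34, 8.
Maximum is 85, attained at (4, 8).
r = √85 ≈ 9.220.

9.220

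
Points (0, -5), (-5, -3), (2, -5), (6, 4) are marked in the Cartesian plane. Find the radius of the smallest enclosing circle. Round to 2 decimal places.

6.52

The farthest pair is (-5, -3)–(6, 4) with squared distance 170. The circle on this segment as diameter has centre (0.5, 0.5) and r² = 170/4 = 42.5.
Check (0, -5): distance² to centre = 30.5 ≤ 42.5, so it lies inside.
All remaining points lie in this disk, and no smaller disk contains both endpoints, so this is the minimum enclosing circle.
r = √(42.5) ≈ 6.52.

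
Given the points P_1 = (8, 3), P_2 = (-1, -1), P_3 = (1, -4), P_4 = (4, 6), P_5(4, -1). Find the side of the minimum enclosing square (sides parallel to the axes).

10

The bounding box has width 9 and height 10.
An axis-aligned square enclosing the set must have side ≥ max(width, height).
So the minimum side is max(9, 10) = 10.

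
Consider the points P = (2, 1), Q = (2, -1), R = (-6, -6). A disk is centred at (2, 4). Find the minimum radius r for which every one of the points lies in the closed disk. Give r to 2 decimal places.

12.81

The required radius is the distance from (2, 4) to the farthest point.
Squared distances: 9, 25, 164.
Maximum is 164, attained at R.
r = √164 ≈ 12.81.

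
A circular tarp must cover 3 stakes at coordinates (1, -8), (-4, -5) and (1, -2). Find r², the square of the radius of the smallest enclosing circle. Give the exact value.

Call the three points A, B, C in the order given.
Side lengths²: AB² = 34, AC² = 36, BC² = 34.
Since AC² = 36 < 34 + 34 = 68, the triangle is acute, so the smallest enclosing circle is the circumcircle.
Circumcentre = (-0.6, -5), r² = 11.56.

11.56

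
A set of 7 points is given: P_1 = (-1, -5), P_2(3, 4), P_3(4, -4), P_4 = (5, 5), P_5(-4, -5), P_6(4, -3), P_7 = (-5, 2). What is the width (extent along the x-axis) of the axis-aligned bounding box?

max x = 5, min x = -5, so width = 10.

10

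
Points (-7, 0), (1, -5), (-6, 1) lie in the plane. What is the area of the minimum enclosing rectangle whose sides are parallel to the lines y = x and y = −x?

19.5

In coordinates u = x + y, v = x − y the rectangle is axis-aligned; the map (x,y)→(u,v) scales areas by 2.
u-values: -7, -4, -5; range = -4 − (-7) = 3.
v-values: -7, 6, -7; range = 6 − (-7) = 13.
Area = (3 × 13) / 2 = 19.5.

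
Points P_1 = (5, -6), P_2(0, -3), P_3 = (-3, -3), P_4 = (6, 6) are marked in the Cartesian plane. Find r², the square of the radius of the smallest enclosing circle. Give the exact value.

10585/242

By Welzl's lemma the MEC is supported by two points (diametrically opposite) or three points (on a circumcircle).
The minimum enclosing circle is determined by three boundary points: P_1, P_3, P_4.
Their circumcentre is (61/22, 5/22) with r² = 10585/242.
The farthest remaining point P_2 is at distance² 4381/242 ≤ 10585/242.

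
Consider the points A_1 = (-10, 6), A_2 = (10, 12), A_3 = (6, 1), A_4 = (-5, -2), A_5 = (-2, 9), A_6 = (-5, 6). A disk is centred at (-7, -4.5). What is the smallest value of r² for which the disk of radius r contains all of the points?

561.25

The required radius is the distance from (-7, -4.5) to the farthest point.
Squared distances: 119.25, 561.25, 199.25, 10.25, 207.25, 114.25.
Maximum is 561.25, attained at A_2.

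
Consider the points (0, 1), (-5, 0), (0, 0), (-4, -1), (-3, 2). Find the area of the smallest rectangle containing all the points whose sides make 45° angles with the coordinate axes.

In coordinates u = x + y, v = x − y the rectangle is axis-aligned; the map (x,y)→(u,v) scales areas by 2.
u-values: 1, -5, 0, -5, -1; range = 1 − (-5) = 6.
v-values: -1, -5, 0, -3, -5; range = 0 − (-5) = 5.
Area = (6 × 5) / 2 = 15.

15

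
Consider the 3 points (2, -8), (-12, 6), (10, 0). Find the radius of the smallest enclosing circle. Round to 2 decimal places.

Call the three points A, B, C in the order given.
Side lengths²: AB² = 392, AC² = 128, BC² = 520.
Since BC² = 520 ≥ 392 + 128 = 520, the angle opposite BC is not acute, so the smallest enclosing circle has BC as diameter.
Centre = midpoint of BC = (-1, 3), r² = 520/4 = 130.
r = √130 ≈ 11.40.

11.40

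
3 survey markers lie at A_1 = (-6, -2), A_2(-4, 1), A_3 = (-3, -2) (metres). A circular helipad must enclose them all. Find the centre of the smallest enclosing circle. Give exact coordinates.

Side lengths²: A_1A_2² = 13, A_1A_3² = 9, A_2A_3² = 10.
Since A_1A_2² = 13 < 10 + 9 = 19, the triangle is acute, so the smallest enclosing circle is the circumcircle.
Circumcentre = (-4.5, -5/6), r² = 65/18.
Centre = (-4.5, -5/6).

(-4.5, -5/6)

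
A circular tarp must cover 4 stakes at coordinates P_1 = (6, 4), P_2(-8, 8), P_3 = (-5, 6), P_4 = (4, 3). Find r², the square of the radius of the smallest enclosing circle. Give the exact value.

A smallest enclosing disk is always determined by at most three of the input points on its boundary.
The farthest pair is P_1–P_2 with squared distance 212. The circle on this segment as diameter has centre (-1, 6) and r² = 212/4 = 53.
Check P_3: distance² to centre = 16 ≤ 53, so it lies inside.
All remaining points lie in this disk, and no smaller disk contains both endpoints, so this is the minimum enclosing circle.

53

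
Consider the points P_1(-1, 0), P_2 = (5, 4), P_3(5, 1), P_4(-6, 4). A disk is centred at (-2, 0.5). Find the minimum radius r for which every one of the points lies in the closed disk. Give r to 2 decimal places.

7.83

The required radius is the distance from (-2, 0.5) to the farthest point.
Squared distances: 1.25, 61.25, 49.25, 28.25.
Maximum is 61.25, attained at P_2.
r = √(61.25) ≈ 7.83.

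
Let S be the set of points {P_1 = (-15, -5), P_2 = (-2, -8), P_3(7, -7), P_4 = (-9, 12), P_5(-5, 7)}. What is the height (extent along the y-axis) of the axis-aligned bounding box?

20

max y = 12, min y = -8, so height = 20.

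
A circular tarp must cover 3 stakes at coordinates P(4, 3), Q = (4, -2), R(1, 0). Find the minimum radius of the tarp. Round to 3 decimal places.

2.550

Side lengths²: PQ² = 25, PR² = 18, QR² = 13.
Since PQ² = 25 < 18 + 13 = 31, the triangle is acute, so the smallest enclosing circle is the circumcircle.
Circumcentre = (3.5, 0.5), r² = 6.5.
r = √(6.5) ≈ 2.550.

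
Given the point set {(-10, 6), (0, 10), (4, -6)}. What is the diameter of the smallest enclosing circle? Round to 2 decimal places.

Call the three points A, B, C in the order given.
Side lengths²: AB² = 116, AC² = 340, BC² = 272.
Since AC² = 340 < 272 + 116 = 388, the triangle is acute, so the smallest enclosing circle is the circumcircle.
Circumcentre = (-24/11, 21/22), r² = 41905/484.
Diameter = 2r = 2√(41905/484) ≈ 18.61.

18.61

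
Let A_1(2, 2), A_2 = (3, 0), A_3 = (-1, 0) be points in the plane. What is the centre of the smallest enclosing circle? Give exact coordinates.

Side lengths²: A_1A_2² = 5, A_1A_3² = 13, A_2A_3² = 16.
Since A_2A_3² = 16 < 13 + 5 = 18, the triangle is acute, so the smallest enclosing circle is the circumcircle.
Circumcentre = (1, 0.25), r² = 4.0625.
Centre = (1, 0.25).

(1, 0.25)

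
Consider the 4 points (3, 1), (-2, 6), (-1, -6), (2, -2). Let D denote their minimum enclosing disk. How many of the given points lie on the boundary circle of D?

2

By Welzl's lemma the MEC is supported by two points (diametrically opposite) or three points (on a circumcircle).
The farthest pair is (-2, 6)–(-1, -6) with squared distance 145. The circle on this segment as diameter has centre (-1.5, 0) and r² = 145/4 = 36.25.
Check (3, 1): distance² to centre = 21.25 ≤ 36.25, so it lies inside.
All remaining points lie in this disk, and no smaller disk contains both endpoints, so this is the minimum enclosing circle.
The points at distance exactly r from the centre are (-2, 6), (-1, -6) — 2 points.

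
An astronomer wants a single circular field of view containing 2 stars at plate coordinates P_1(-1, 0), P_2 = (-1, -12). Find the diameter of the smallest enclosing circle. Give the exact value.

12

The smallest circle enclosing two points has them as diameter endpoints.
Centre = midpoint = (-1, -6); r² = |P_1P_2|²/4 = 144/4 = 36.
Diameter = 2r = 2√36 = 12.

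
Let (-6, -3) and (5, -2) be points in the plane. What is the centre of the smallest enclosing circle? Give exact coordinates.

The smallest circle enclosing two points has them as diameter endpoints.
Centre = midpoint = (-0.5, -2.5); r² = |(-6, -3)−(5, -2)|²/4 = 122/4 = 30.5.
Centre = (-0.5, -2.5).

(-0.5, -2.5)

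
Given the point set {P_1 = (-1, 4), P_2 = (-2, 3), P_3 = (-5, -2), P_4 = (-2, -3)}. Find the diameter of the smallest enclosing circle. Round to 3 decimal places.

7.329

A smallest enclosing disk is always determined by at most three of the input points on its boundary.
The minimum enclosing circle is determined by three boundary points: P_1, P_3, P_4.
Their circumcentre is (-27/11, 7/11) with r² = 1625/121.
The farthest remaining point P_2 is at distance² 701/121 ≤ 1625/121.
Diameter = 2r = 2√(1625/121) ≈ 7.329.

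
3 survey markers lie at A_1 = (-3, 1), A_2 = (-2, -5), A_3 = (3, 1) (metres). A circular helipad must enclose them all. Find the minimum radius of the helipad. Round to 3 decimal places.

Side lengths²: A_1A_2² = 37, A_1A_3² = 36, A_2A_3² = 61.
Since A_2A_3² = 61 < 37 + 36 = 73, the triangle is acute, so the smallest enclosing circle is the circumcircle.
Circumcentre = (0, -19/12), r² = 2257/144.
r = √(2257/144) ≈ 3.959.

3.959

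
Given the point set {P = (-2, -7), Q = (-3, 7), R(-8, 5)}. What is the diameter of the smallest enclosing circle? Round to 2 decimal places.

Side lengths²: PQ² = 197, PR² = 180, QR² = 29.
Since PQ² = 197 < 180 + 29 = 209, the triangle is acute, so the smallest enclosing circle is the circumcircle.
Circumcentre = (-37/12, -1/24), r² = 28565/576.
Diameter = 2r = 2√(28565/576) ≈ 14.08.

14.08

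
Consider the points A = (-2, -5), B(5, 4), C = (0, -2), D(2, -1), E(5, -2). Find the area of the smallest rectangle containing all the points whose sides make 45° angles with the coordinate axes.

In coordinates u = x + y, v = x − y the rectangle is axis-aligned; the map (x,y)→(u,v) scales areas by 2.
u-values: -7, 9, -2, 1, 3; range = 9 − (-7) = 16.
v-values: 3, 1, 2, 3, 7; range = 7 − 1 = 6.
Area = (16 × 6) / 2 = 48.

48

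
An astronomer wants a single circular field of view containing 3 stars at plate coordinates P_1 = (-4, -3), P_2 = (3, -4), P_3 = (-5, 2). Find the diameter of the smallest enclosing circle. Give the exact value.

Side lengths²: P_1P_2² = 50, P_1P_3² = 26, P_2P_3² = 100.
Since P_2P_3² = 100 ≥ 50 + 26 = 76, the angle opposite P_2P_3 is not acute, so the smallest enclosing circle has P_2P_3 as diameter.
Centre = midpoint of P_2P_3 = (-1, -1), r² = 100/4 = 25.
Diameter = 2r = 2√25 = 10.

10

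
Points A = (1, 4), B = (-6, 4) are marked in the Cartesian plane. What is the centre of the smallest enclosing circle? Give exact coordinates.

(-2.5, 4)

The smallest circle enclosing two points has them as diameter endpoints.
Centre = midpoint = (-2.5, 4); r² = |AB|²/4 = 49/4 = 12.25.
Centre = (-2.5, 4).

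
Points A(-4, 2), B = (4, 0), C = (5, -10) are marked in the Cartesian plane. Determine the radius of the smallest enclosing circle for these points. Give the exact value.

7.5

Side lengths²: AB² = 68, AC² = 225, BC² = 101.
Since AC² = 225 ≥ 101 + 68 = 169, the angle opposite AC is not acute, so the smallest enclosing circle has AC as diameter.
Centre = midpoint of AC = (0.5, -4), r² = 225/4 = 56.25.
r = √(56.25) = 7.5.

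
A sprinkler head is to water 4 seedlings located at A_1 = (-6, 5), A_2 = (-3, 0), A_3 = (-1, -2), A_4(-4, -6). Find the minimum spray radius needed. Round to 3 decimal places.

5.590

The farthest pair is A_1–A_4 with squared distance 125. The circle on this segment as diameter has centre (-5, -0.5) and r² = 125/4 = 31.25.
Check A_2: distance² to centre = 4.25 ≤ 31.25, so it lies inside.
All remaining points lie in this disk, and no smaller disk contains both endpoints, so this is the minimum enclosing circle.
r = √(31.25) ≈ 5.590.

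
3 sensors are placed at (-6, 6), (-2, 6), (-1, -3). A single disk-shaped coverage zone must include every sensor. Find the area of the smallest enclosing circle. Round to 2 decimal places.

83.25

Call the three points A, B, C in the order given.
Side lengths²: AB² = 16, AC² = 106, BC² = 82.
Since AC² = 106 ≥ 82 + 16 = 98, the angle opposite AC is not acute, so the smallest enclosing circle has AC as diameter.
Centre = midpoint of AC = (-3.5, 1.5), r² = 106/4 = 26.5.
Area = π·r² = π·26.5 ≈ 83.25.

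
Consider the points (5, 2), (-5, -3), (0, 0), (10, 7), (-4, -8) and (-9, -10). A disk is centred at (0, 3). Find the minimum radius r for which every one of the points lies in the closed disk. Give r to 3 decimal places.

15.811

The required radius is the distance from (0, 3) to the farthest point.
Squared distances: 26, 61, 9, 116, 137, 250.
Maximum is 250, attained at (-9, -10).
r = √250 ≈ 15.811.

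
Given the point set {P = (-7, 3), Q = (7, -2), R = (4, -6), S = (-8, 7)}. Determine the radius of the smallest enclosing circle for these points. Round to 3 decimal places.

8.893

The minimum enclosing circle of a finite set is fixed by two of the points (as a diameter) or three (as a circumcircle).
The minimum enclosing circle is determined by three boundary points: Q, R, S.
Their circumcentre is (-77/58, 65/58) with r² = 133025/1682.
The farthest remaining point P is at distance² 60061/1682 ≤ 133025/1682.
r = √(133025/1682) ≈ 8.893.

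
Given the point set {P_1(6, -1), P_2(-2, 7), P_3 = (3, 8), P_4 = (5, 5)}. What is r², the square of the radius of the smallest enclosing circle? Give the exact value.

A smallest enclosing disk is always determined by at most three of the input points on its boundary.
The farthest pair is P_1–P_2 with squared distance 128. The circle on this segment as diameter has centre (2, 3) and r² = 128/4 = 32.
Check P_3: distance² to centre = 26 ≤ 32, so it lies inside.
All remaining points lie in this disk, and no smaller disk contains both endpoints, so this is the minimum enclosing circle.

32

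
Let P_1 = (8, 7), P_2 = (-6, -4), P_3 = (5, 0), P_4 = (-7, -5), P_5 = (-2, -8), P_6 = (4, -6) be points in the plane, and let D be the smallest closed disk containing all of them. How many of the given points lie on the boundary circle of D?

A smallest enclosing disk is always determined by at most three of the input points on its boundary.
The farthest pair is P_1–P_4 with squared distance 369. The circle on this segment as diameter has centre (0.5, 1) and r² = 369/4 = 92.25.
Check P_2: distance² to centre = 67.25 ≤ 92.25, so it lies inside.
All remaining points lie in this disk, and no smaller disk contains both endpoints, so this is the minimum enclosing circle.
The points at distance exactly r from the centre are P_1, P_4 — 2 points.

2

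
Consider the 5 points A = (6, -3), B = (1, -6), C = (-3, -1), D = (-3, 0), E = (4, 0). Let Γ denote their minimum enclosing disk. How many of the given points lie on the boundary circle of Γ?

2

A smallest enclosing disk is always determined by at most three of the input points on its boundary.
The farthest pair is A–D with squared distance 90. The circle on this segment as diameter has centre (1.5, -1.5) and r² = 90/4 = 22.5.
Check B: distance² to centre = 20.5 ≤ 22.5, so it lies inside.
All remaining points lie in this disk, and no smaller disk contains both endpoints, so this is the minimum enclosing circle.
The points at distance exactly r from the centre are A, D — 2 points.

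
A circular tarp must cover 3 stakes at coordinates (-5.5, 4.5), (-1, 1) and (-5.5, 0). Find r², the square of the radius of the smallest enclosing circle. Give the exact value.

Call the three points A, B, C in the order given.
Side lengths²: AB² = 32.5, AC² = 20.25, BC² = 21.25.
Since AB² = 32.5 < 21.25 + 20.25 = 41.5, the triangle is acute, so the smallest enclosing circle is the circumcircle.
Circumcentre = (-131/36, 2.25), r² = 5525/648.

5525/648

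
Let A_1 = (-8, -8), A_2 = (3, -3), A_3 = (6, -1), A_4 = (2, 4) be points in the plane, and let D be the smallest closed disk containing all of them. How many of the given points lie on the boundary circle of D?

The minimum enclosing circle of a finite set is fixed by two of the points (as a diameter) or three (as a circumcircle).
The minimum enclosing circle is determined by three boundary points: A_1, A_3, A_4.
Their circumcentre is (-12/7, -43/14) with r² = 12505/196.
The farthest remaining point A_2 is at distance² 4357/196 ≤ 12505/196.
The points at distance exactly r from the centre are A_1, A_3, A_4 — 3 points.

3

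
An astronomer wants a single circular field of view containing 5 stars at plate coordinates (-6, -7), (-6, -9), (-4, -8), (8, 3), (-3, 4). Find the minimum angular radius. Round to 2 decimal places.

9.22

By Welzl's lemma the MEC is supported by two points (diametrically opposite) or three points (on a circumcircle).
The farthest pair is (-6, -9)–(8, 3) with squared distance 340. The circle on this segment as diameter has centre (1, -3) and r² = 340/4 = 85.
Check (-6, -7): distance² to centre = 65 ≤ 85, so it lies inside.
All remaining points lie in this disk, and no smaller disk contains both endpoints, so this is the minimum enclosing circle.
r = √85 ≈ 9.22.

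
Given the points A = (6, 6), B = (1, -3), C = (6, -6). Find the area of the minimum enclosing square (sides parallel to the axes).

144

The bounding box has width 5 and height 12.
An axis-aligned square enclosing the set must have side ≥ max(width, height).
So the minimum side is max(5, 12) = 12.
Area = 12² = 144.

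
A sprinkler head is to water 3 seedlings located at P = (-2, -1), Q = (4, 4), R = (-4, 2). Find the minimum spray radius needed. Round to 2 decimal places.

Side lengths²: PQ² = 61, PR² = 13, QR² = 68.
Since QR² = 68 < 61 + 13 = 74, the triangle is acute, so the smallest enclosing circle is the circumcircle.
Circumcentre = (3/28, 18/7), r² = 13481/784.
r = √(13481/784) ≈ 4.15.

4.15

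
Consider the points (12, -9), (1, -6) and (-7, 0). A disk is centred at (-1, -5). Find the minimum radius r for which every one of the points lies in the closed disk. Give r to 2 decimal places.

The required radius is the distance from (-1, -5) to the farthest point.
Squared distances: 185, 5, 61.
Maximum is 185, attained at (12, -9).
r = √185 ≈ 13.60.

13.60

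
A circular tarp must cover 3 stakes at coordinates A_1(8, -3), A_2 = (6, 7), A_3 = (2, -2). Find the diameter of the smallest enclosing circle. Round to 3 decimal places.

10.534

Side lengths²: A_1A_2² = 104, A_1A_3² = 37, A_2A_3² = 97.
Since A_1A_2² = 104 < 97 + 37 = 134, the triangle is acute, so the smallest enclosing circle is the circumcircle.
Circumcentre = (331/58, 101/58), r² = 46657/1682.
Diameter = 2r = 2√(46657/1682) ≈ 10.534.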